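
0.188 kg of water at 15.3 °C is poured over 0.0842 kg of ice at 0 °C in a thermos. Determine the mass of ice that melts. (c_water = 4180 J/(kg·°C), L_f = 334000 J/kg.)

m_melted ≈ 0.036 kg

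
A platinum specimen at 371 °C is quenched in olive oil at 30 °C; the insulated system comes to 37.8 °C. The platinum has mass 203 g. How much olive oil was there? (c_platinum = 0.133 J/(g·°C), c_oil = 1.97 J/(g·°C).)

Conservation of energy gives ΣQ = 0:
203·0.133·(37.8 − 371) + m·1.97·(37.8 − 30) = 0
15.37 m = 8996.1
m = 8996.1/15.37 ≈ 585.5 g

m ≈ 585 g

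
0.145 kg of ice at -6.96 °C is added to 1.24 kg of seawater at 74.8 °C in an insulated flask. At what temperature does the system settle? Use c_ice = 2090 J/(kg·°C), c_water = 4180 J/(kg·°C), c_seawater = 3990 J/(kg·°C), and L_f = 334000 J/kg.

T_f ≈ 57.5 °C

Energy balance with sensible and latent terms:
warm ice to 0 °C: 0.145×2090×(0 − (-6.96)) = 2109.2
  latent heat to melt: 0.145×334000 = 48430
  meltwater 0→T: 0.145×4180×T = 606.1 T
  seawater: 4947.6(T − 74.8)
5553.7 T = 370080 − 50539 = 319541
T ≈ 57.54 °C. Since T > 0 °C, the all-ice-melts assumption holds.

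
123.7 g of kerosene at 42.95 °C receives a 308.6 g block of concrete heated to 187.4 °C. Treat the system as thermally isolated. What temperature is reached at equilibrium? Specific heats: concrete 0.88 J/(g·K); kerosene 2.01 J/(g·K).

T_f ≈ 118.4 °C

T_f = Σ m_i c_i T_i / Σ m_i c_i:
T_f = (271.57×187.4 + 248.64×42.95) / (271.57 + 248.64)
    = 61571 / 520.21 ≈ 118.36 °C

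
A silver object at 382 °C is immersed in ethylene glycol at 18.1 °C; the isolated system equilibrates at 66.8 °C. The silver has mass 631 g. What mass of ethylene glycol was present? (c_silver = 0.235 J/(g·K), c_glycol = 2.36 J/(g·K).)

m ≈ 407 g

Heat gained plus heat lost sum to zero:
631×0.235×(66.8 − 382) + m×2.36×(66.8 − 18.1) = 0
114.93 m = 46739
m = 46739/114.93 ≈ 406.7 g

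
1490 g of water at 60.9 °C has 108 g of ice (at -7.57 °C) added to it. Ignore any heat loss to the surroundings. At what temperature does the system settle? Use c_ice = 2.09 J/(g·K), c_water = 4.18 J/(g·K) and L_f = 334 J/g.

Net heat exchanged in the isolated system is zero:
ice -7.57→0 °C: 108×2.09×7.57 = 1708.7
  latent heat to melt: 108×334 = 36072
  meltwater 0→T: 108×4.18×T = 451.44 T
  water cools: 1490×4.18×(T − 60.9) = 6228.2(T − 60.9)
6679.6 T = 379297 − 37781 = 341517
T ≈ 51.13 °C (positive, so assuming full melt was valid).

T_f ≈ 51.1 °C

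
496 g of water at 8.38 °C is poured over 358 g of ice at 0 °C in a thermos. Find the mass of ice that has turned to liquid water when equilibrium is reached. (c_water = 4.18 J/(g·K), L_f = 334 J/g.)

m_melted ≈ 52 g

Water can give up m c ΔT = 496·4.18·8.38 = 17374 J before reaching 0 °C.
Fully melting the ice requires m_ice L_f = 358·334 = 119572 J.
That's not enough to melt it all — equilibrium is at 0 °C with ice remaining.
m_melted·334 = 17374  ⇒  m_melted ≈ 52.02 g.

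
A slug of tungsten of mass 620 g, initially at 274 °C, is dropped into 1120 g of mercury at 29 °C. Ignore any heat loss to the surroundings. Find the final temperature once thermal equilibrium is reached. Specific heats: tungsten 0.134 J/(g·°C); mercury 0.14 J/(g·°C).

T_f ≈ 113.9 °C

Let T be the final temperature. ΣQ_i = 0:
620*0.134*(T − 274) + 1120*0.14*(T − 29) = 0
83.08(T − 274) + 156.8(T − 29) = 0
239.88 T = 27311
T = 27311/239.88 ≈ 113.85 °C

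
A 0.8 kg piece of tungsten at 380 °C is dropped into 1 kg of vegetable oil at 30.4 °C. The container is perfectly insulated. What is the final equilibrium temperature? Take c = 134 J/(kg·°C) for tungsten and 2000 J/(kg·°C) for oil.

T_f ≈ 48.2 °C

Taking heat into each body as positive, Σ m c ΔT = 0:
0.8×134×(T − 380) + 1×2000×(T − 30.4) = 0
107.2(T − 380) + 2000(T − 30.4) = 0
(107.2 + 2000) T = 107.2×380 + 2000×30.4
T ≈ 48.19 °C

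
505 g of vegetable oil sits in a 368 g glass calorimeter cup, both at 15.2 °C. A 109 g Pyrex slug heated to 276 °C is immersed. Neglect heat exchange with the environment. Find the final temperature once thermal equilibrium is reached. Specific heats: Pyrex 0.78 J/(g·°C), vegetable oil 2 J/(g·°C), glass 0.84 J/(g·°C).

T_f is the heat-capacity-weighted average of the initial temperatures:
T_f = (85.02*276 + 1010*15.2 + 309.12*15.2) / (85.02 + 1010 + 309.12)
    = 43516 / 1404.1 ≈ 30.99 °C

T_f ≈ 31.0 °C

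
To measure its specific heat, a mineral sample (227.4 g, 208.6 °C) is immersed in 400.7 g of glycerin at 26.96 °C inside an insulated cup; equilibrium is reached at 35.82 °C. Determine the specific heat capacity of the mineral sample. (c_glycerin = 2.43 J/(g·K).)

c ≈ 0.22 J/(g·K)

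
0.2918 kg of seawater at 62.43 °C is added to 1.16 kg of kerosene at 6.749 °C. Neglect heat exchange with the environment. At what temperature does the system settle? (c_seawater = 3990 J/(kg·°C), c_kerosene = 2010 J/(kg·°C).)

T_f = Σ m_i c_i T_i / Σ m_i c_i:
T_f = (1164.3×62.43 + 2331.6×6.749) / (1164.3 + 2331.6)
    = 88422 / 3495.9 ≈ 25.29 °C

T_f ≈ 25.3 °C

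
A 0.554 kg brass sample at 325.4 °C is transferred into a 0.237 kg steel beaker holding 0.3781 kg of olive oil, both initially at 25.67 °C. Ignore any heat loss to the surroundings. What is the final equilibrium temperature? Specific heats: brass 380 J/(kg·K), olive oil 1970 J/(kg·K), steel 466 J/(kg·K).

T_f ≈ 84.9 °C

Setting the total heat transfer to zero:
0.554×380×(T − 325.4) + 0.3781×1970×(T − 25.67) + 0.237×466×(T − 25.67) = 0
1065.8 T = 90459
T ≈ 84.87 °C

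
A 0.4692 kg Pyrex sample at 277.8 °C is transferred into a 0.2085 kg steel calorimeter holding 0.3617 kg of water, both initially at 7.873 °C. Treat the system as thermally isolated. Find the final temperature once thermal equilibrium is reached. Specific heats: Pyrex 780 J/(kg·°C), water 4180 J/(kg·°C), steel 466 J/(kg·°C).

T_f ≈ 57.9 °C

With ΣQ=0 the equilibrium temperature is the m·c-weighted mean:
T_f = (365.98*277.8 + 1511.9*7.873 + 97.16*7.873) / (365.98 + 1511.9 + 97.16)
    = 114336 / 1975 ≈ 57.89 °C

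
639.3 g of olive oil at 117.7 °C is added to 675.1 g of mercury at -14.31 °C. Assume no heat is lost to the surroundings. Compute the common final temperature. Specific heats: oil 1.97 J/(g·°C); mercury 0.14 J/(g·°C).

T_f ≈ 108.5 °C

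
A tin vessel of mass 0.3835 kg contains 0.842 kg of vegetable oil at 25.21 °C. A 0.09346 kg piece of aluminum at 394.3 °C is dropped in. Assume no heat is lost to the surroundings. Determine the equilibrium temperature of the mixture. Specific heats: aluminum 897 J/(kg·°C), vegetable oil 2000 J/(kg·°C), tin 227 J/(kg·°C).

Let T be the final temperature. ΣQ_i = 0:
0.09346×897×(T − 394.3) + 0.842×2000×(T − 25.21) + 0.3835×227×(T − 25.21) = 0
1854.9 T = 77704
T = 77704/1854.9 ≈ 41.89 °C

T_f ≈ 41.9 °C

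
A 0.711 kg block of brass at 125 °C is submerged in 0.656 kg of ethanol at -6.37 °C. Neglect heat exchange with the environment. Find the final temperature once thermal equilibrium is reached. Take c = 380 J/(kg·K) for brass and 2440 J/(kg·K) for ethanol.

T_f ≈ 12.6 °C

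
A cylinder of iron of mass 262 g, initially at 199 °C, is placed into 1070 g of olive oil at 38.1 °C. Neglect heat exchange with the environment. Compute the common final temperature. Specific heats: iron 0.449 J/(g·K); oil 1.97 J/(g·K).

T_f ≈ 46.6 °C

Energy conservation, ΣQ = 0:
262·0.449·(T − 199) + 1070·1.97·(T − 38.1) = 0
2225.5 T = 103721
T = 103721/2225.5 ≈ 46.60 °C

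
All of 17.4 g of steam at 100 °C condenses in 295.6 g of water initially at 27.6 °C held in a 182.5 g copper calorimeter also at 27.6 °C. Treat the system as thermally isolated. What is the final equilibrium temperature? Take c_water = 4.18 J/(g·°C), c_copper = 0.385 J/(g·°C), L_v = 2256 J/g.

Energy conservation, ΣQ = 0:
steam→water at 100 °C releases m L_v = 17.4×2256 = 39254; condensate cools 100→T: 17.4×4.18×(T − 100) = 72.73(T − 100); water warms: 295.6×4.18×(T − 27.6) = 1235.6(T − 27.6); copper cup: 182.5×0.385×(T − 27.6) = 70.26(T − 27.6)
1378.6 T = 39254 + 7273.2 + 36042 = 82570
T ≈ 59.89 °C (< 100 °C, so full condensation is consistent).

T_f ≈ 59.9 °C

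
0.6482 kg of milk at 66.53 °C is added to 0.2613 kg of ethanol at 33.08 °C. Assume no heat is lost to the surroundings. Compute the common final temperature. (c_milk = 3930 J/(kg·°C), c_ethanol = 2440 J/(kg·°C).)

T_f ≈ 59.8 °C

Heat lost by the milk equals heat gained by the ethanol:
0.6482*3930*(66.53 − T) = 0.2613*2440*(T − 33.08)
2547.4(66.53 − T) = 637.57(T − 33.08)
3185 T = 190571  ⇒  T ≈ 59.83 °C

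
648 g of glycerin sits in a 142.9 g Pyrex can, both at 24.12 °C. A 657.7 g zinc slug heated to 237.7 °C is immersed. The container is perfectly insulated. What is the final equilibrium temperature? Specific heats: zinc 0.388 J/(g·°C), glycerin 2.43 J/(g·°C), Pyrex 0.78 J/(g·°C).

T_f ≈ 52.2 °C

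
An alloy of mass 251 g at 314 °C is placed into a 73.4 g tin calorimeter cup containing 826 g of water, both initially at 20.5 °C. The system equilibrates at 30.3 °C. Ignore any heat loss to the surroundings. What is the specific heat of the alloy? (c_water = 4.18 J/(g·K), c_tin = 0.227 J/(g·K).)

Heat gained plus heat lost sum to zero:
251·c·(30.3 − 314) + 826·4.18·(30.3 − 20.5) + 73.4·0.227·(30.3 − 20.5) = 0
-71209 c = -34000
c = -34000/-71209 ≈ 0.4775 J/(g·K)

c ≈ 0.477 J/(g·K)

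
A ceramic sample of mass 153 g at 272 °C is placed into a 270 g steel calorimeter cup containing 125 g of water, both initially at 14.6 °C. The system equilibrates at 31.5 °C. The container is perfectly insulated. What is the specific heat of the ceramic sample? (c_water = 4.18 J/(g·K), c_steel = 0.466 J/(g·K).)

c ≈ 0.298 J/(g·K)

Energy conservation, ΣQ = 0:
153·c·(31.5 − 272) + 125·4.18·(31.5 − 14.6) + 270·0.466·(31.5 − 14.6) = 0
-36796 c = -10957
c = -10957/-36796 ≈ 0.2978 J/(g·K)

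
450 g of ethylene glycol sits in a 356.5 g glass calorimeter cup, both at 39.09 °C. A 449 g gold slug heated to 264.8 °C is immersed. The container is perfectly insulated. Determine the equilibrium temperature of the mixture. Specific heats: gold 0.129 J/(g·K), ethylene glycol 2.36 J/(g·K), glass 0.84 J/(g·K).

T_f ≈ 48.3 °C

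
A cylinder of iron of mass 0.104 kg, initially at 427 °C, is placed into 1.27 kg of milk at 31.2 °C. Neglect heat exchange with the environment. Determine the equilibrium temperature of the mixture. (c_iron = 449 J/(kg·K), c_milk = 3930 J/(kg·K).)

With ΣQ=0 the equilibrium temperature is the m·c-weighted mean:
T_f = (46.7·427 + 4991.1·31.2) / (46.7 + 4991.1)
    = 175662 / 5037.8 ≈ 34.87 °C

T_f ≈ 34.9 °C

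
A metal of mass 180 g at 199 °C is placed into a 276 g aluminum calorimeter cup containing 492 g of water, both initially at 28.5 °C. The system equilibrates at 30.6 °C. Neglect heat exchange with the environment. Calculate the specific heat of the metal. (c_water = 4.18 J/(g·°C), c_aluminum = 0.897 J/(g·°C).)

c ≈ 0.16 J/(g·°C)

Energy conservation, ΣQ = 0:
180·c·(30.6 − 199) + 492·4.18·(30.6 − 28.5) + 276·0.897·(30.6 − 28.5) = 0
-30312 c = -4838.7
c = -4838.7/-30312 ≈ 0.1596 J/(g·°C)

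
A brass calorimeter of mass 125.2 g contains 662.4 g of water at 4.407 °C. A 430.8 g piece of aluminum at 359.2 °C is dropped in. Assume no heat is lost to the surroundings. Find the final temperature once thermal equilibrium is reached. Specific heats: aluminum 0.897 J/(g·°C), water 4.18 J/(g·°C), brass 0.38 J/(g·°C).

Setting the total heat transfer to zero:
430.8×0.897×(T − 359.2) + 662.4×4.18×(T − 4.407) + 125.2×0.38×(T − 4.407) = 0
3202.8 T = 151217
T = 151217/3202.8 ≈ 47.21 °C

T_f ≈ 47.2 °C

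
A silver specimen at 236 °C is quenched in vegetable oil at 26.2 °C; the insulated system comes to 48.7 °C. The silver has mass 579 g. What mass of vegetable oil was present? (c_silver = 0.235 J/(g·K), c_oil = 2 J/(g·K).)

m ≈ 566 g

Heat lost by the silver = heat gained by the oil:
579·0.235·(236 − 48.7) = m·2·(48.7 − 26.2)
45 m = 25485  ⇒  m ≈ 566.3 g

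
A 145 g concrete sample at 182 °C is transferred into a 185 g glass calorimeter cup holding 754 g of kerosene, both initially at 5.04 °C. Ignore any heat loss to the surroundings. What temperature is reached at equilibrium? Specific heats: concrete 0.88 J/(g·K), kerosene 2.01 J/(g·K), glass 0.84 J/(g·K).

T_f ≈ 17.6 °C

Taking heat into each body as positive, Σ m c ΔT = 0:
145×0.88×(T − 182) + 754×2.01×(T − 5.04) + 185×0.84×(T − 5.04) = 0
127.6(T − 182) + 1515.5(T − 5.04) + 155.4(T − 5.04) = 0
(127.6 + 1515.5 + 155.4) T = 127.6×182 + 1515.5×5.04 + 155.4×5.04
T = 31645/1798.5 ≈ 17.59 °C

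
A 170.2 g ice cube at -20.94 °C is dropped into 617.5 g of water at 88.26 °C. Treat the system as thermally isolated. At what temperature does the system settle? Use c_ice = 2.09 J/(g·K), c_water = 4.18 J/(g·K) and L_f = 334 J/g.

T_f ≈ 49.7 °C

Energy balance with sensible and latent terms:
warm ice to 0 °C: 170.2×2.09×(0 − (-20.94)) = 7448.7
  melt ice: 170.2×334 = 56847
  warm the meltwater: 711.44 T
  water: 2581.1(T − 88.26)
3292.6 T = 227812 − 64296 = 163517
T ≈ 49.66 °C — above 0 °C, consistent with complete melting.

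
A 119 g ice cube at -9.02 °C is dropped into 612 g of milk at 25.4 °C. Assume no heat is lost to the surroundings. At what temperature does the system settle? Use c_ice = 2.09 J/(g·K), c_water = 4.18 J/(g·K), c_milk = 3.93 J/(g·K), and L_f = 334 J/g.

Let T be the final temperature. ΣQ_i = 0:
ice -9.02→0 °C: 119×2.09×9.02 = 2243.4
  melt ice: 119×334 = 39746
  meltwater 0→T: 119×4.18×T = 497.42 T
  milk: 2405.2(T − 25.4)
2902.6 T = 61091 − 41989 = 19102
T ≈ 6.58 °C — above 0 °C, consistent with complete melting.

T_f ≈ 6.6 °C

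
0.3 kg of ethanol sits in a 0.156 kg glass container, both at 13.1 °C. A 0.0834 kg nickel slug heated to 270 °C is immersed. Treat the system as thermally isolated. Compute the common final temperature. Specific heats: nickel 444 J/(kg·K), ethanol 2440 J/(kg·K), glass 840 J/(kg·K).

T_f ≈ 23.7 °C

Net heat exchanged in the isolated system is zero:
0.0834*444*(T − 270) + 0.3*2440*(T − 13.1) + 0.156*840*(T − 13.1) = 0
37.03(T − 270) + 732(T − 13.1) + 131.04(T − 13.1) = 0
(37.03 + 732 + 131.04) T = 37.03*270 + 732*13.1 + 131.04*13.1
T ≈ 23.67 °C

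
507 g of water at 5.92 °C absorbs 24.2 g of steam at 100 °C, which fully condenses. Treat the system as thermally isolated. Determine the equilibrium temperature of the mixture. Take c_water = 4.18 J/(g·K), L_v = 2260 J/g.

T_f ≈ 34.8 °C

Conservation of energy gives ΣQ = 0:
latent heat released on condensation: 24.2·2260 = 54692
  condensed water 100 °C→T: 101.16(T − 100)
  water warms: 507·4.18·(T − 5.92) = 2119.3(T − 5.92)
2220.4 T = 54692 + 10116 + 12546 = 77354
T ≈ 34.84 °C, under the boiling point, so the assumption holds.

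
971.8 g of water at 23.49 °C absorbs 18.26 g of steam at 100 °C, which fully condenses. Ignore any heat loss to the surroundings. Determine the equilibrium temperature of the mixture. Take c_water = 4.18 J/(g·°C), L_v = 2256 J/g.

T_f ≈ 34.9 °C

Sum of m c ΔT and latent-heat terms is zero:
condense steam: −18.26×2256 = −41195; condensed water 100 °C→T: 76.33(T − 100); original water: 4062.1(T − 23.49)
4138.5 T = 41195 + 7632.7 + 95419 = 144247
T ≈ 34.86 °C — below 100 °C, confirming all the steam condensed.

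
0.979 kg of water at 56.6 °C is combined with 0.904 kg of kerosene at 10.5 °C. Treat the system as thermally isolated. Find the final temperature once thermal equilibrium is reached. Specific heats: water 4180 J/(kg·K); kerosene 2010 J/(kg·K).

T_f ≈ 42.4 °C

Taking heat into each body as positive, Σ m c ΔT = 0:
0.979×4180×(T − 56.6) + 0.904×2010×(T − 10.5) = 0
4092.2(T − 56.6) + 1817(T − 10.5) = 0
(4092.2 + 1817) T = 4092.2×56.6 + 1817×10.5
T = 250699/5909.3 ≈ 42.42 °C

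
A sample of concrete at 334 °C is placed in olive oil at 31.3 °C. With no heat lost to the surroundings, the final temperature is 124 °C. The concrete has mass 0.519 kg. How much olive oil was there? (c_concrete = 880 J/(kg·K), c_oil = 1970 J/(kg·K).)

|Q_concrete| = |Q_oil|:
0.519×880×(334 − 124) = m×1970×(124 − 31.3)
182619 m = 95911  ⇒  m ≈ 0.5252 kg

m ≈ 0.525 kg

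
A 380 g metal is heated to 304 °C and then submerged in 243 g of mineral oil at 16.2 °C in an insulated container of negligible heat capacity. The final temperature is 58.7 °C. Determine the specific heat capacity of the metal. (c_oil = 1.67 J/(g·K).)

c ≈ 0.185 J/(g·K)

Heat lost by the metal = heat gained by the oil:
380·c·(304 − 58.7) = 243·1.67·(58.7 − 16.2)
93214 c = 17247  ⇒  c ≈ 0.185 J/(g·K)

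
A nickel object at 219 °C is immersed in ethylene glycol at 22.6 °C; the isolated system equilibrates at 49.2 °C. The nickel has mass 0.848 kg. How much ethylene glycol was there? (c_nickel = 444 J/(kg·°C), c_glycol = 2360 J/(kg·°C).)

m ≈ 1.02 kg

|Q_nickel| = |Q_glycol|:
0.848·444·(219 − 49.2) = m·2360·(49.2 − 22.6)
62776 m = 63932  ⇒  m ≈ 1.018 kg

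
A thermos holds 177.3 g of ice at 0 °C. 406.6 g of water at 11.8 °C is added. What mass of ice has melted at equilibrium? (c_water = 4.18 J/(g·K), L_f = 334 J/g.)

m_melted ≈ 60 g

Water can give up m c ΔT = 406.6·4.18·11.8 = 20055 J before reaching 0 °C.
Melting all 177.3 g of ice would need 177.3·334 = 59218 J.
That's not enough to melt it all — equilibrium is at 0 °C with ice remaining.
m_melted·334 = 20055  ⇒  m_melted ≈ 60.05 g.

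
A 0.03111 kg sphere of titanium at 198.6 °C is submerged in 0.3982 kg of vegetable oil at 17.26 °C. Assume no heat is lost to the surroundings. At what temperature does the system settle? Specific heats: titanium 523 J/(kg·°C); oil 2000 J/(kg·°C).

With ΣQ=0 the equilibrium temperature is the m·c-weighted mean:
T_f = (16.27*198.6 + 796.4*17.26) / (16.27 + 796.4)
    = 16977 / 812.67 ≈ 20.89 °C

T_f ≈ 20.9 °C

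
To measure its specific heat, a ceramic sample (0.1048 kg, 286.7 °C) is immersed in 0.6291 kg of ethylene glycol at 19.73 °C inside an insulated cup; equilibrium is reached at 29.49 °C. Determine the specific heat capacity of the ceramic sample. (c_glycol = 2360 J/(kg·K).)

c ≈ 538 J/(kg·K)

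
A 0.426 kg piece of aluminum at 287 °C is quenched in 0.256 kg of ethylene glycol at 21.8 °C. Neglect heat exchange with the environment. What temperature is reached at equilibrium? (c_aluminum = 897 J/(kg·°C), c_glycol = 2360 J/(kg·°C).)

Heat lost by the aluminum equals heat gained by the glycol:
0.426*897*(287 − T) = 0.256*2360*(T − 21.8)
382.12(287 − T) = 604.16(T − 21.8)
986.28 T = 122840  ⇒  T ≈ 124.55 °C

T_f ≈ 124.5 °C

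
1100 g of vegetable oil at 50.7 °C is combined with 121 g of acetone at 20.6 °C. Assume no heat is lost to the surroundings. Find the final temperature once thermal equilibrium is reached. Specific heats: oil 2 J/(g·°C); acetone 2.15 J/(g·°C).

Set heat shed by the hot body equal to heat absorbed by the cold body:
1100×2×(50.7 − T) = 121×2.15×(T − 20.6)
2200(50.7 − T) = 260.15(T − 20.6)
2460.2 T = 116899  ⇒  T ≈ 47.52 °C

T_f ≈ 47.5 °C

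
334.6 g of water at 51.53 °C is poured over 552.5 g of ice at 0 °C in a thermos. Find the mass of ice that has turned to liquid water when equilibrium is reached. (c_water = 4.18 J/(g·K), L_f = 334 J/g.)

m_melted ≈ 216 g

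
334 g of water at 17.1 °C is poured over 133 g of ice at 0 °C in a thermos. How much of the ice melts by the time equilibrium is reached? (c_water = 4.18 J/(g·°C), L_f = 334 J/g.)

Heat available from the water dropping to 0 °C: 334·4.18·17.1 = 23874 J.
Melting all 133 g of ice would need 133·334 = 44422 J.
Since 23874 < 44422 J, not all the ice melts; equilibrium is at 0 °C.
Mass melted = 23874/334 ≈ 71.48 g.

m_melted ≈ 71.5 g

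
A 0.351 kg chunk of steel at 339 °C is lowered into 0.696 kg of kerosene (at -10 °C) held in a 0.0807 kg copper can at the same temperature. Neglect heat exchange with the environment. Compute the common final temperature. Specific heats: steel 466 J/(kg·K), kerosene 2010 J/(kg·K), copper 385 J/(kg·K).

T_f ≈ 25.8 °C

Setting the total heat transfer to zero:
0.351*466*(T − 339) + 0.696*2010*(T − (-10)) + 0.0807*385*(T − (-10)) = 0
1593.6 T = 41149
T = 41149 / 1593.6 = 25.8 °C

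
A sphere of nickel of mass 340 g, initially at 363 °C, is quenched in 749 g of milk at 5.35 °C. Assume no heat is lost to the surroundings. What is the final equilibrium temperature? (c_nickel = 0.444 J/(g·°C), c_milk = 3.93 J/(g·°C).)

Heat gained plus heat lost sum to zero:
340·0.444·(T − 363) + 749·3.93·(T − 5.35) = 0
150.96(T − 363) + 2943.6(T − 5.35) = 0
(150.96 + 2943.6) T = 150.96·363 + 2943.6·5.35
T = 70547 / 3094.5 = 22.8 °C

T_f ≈ 22.8 °C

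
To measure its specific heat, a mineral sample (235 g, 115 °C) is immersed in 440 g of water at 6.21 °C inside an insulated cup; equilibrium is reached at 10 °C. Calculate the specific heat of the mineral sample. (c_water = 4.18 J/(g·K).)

c ≈ 0.282 J/(g·K)

Heat lost by the mineral sample = heat gained by the water:
235×c×(115 − 10) = 440×4.18×(10 − 6.21)
24675 c = 6970.6  ⇒  c ≈ 0.2825 J/(g·K)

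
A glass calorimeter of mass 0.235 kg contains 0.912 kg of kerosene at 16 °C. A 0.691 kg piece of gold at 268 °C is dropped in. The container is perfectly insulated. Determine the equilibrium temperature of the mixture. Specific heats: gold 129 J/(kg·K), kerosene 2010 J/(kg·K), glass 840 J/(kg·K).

Taking heat into each body as positive, Σ m c ΔT = 0:
0.691*129*(T − 268) + 0.912*2010*(T − 16) + 0.235*840*(T − 16) = 0
89.14(T − 268) + 1833.1(T − 16) + 197.4(T − 16) = 0
(89.14 + 1833.1 + 197.4) T = 89.14*268 + 1833.1*16 + 197.4*16
T = 56378/2119.7 ≈ 26.60 °C

T_f ≈ 26.6 °C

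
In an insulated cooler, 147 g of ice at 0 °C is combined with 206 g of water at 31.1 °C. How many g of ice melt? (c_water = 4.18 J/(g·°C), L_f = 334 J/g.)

m_melted ≈ 80.2 g

Cooling the water to 0 °C releases 206·4.18·31.1 = 26780 J.
To melt every bit of ice: 147·334 = 49098 J.
That's not enough to melt it all — equilibrium is at 0 °C with ice remaining.
Mass melted = 26780/334 ≈ 80.18 g.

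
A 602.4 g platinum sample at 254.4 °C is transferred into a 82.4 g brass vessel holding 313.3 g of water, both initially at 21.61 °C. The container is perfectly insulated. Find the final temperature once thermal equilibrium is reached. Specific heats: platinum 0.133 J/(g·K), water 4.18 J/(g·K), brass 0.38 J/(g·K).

T_f ≈ 34.7 °C

Conservation of energy gives ΣQ = 0:
602.4*0.133*(T − 254.4) + 313.3*4.18*(T − 21.61) + 82.4*0.38*(T − 21.61) = 0
80.12(T − 254.4) + 1309.6(T − 21.61) + 31.31(T − 21.61) = 0
1421 T = 49359
T = 49359/1421 ≈ 34.73 °C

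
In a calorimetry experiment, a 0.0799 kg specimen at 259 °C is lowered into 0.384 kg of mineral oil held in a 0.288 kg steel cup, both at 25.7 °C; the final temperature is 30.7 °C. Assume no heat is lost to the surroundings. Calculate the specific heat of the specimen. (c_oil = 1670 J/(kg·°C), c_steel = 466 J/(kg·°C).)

Conservation of energy gives ΣQ = 0:
0.0799×c×(30.7 − 259) + 0.384×1670×(30.7 − 25.7) + 0.288×466×(30.7 − 25.7) = 0
-18.24 c = -3877.4
c = -3877.4/-18.24 ≈ 212.6 J/(kg·°C)

c ≈ 213 J/(kg·°C)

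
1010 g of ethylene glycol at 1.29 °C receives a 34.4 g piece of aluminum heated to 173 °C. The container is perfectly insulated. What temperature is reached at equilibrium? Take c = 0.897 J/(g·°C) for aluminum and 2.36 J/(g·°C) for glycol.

T_f ≈ 3.5 °C

Heat gained plus heat lost sum to zero:
34.4·0.897·(T − 173) + 1010·2.36·(T − 1.29) = 0
30.86(T − 173) + 2383.6(T − 1.29) = 0
2414.5 T = 8413.1
T ≈ 3.48 °C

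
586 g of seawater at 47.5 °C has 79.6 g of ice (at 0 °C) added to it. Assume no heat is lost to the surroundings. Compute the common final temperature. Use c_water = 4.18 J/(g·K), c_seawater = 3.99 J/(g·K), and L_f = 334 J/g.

Taking heat into each body as positive, Σ m c ΔT = 0:
melt ice: 79.6·334 = 26586; meltwater 0→T: 79.6·4.18·T = 332.73 T; seawater: 2338.1(T − 47.5)
2670.9 T = 111062 − 26586 = 84475
T ≈ 31.63 °C — above 0 °C, consistent with complete melting.

T_f ≈ 31.6 °C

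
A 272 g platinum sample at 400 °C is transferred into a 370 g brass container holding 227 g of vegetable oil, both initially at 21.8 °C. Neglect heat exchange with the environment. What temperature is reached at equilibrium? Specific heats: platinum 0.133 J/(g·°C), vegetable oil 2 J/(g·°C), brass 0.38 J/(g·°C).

Energy conservation, ΣQ = 0:
272·0.133·(T − 400) + 227·2·(T − 21.8) + 370·0.38·(T − 21.8) = 0
630.78 T = 27433
T ≈ 43.49 °C

T_f ≈ 43.5 °C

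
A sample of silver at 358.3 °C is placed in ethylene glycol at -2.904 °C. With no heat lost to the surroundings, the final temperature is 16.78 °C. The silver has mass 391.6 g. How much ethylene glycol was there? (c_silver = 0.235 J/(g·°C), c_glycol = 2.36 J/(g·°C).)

m ≈ 677 g

Heat lost by the silver = heat gained by the glycol:
391.6·0.235·(358.3 − 16.78) = m·2.36·(16.78 − (-2.904))
46.45 m = 31429  ⇒  m ≈ 676.6 g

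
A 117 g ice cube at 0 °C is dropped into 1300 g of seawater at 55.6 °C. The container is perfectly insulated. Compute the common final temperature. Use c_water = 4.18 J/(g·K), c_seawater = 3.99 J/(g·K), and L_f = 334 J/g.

T_f ≈ 43.9 °C

Sum of m c ΔT and latent-heat terms is zero:
melt ice: 117×334 = 39078
  warm the meltwater: 489.06 T
  seawater: 5187(T − 55.6)
5676.1 T = 288397 − 39078 = 249319
T ≈ 43.92 °C (positive, so assuming full melt was valid).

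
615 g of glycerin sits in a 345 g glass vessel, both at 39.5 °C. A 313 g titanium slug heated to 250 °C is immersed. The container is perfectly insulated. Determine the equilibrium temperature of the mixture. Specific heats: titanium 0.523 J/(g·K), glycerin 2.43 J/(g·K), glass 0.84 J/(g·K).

T_f ≈ 57.2 °C

T_f is the heat-capacity-weighted average of the initial temperatures:
T_f = (163.7×250 + 1494.5×39.5 + 289.8×39.5) / (163.7 + 1494.5 + 289.8)
    = 111403 / 1947.9 ≈ 57.19 °C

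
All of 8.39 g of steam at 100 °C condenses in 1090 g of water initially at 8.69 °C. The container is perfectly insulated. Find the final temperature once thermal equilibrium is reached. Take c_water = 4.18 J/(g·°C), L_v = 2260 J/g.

Energy balance with sensible and latent terms:
latent heat released on condensation: 8.39·2260 = 18961; condensed water 100 °C→T: 35.07(T − 100); original water: 4556.2(T − 8.69)
4591.3 T = 18961 + 3507 + 39593 = 62062
T ≈ 13.52 °C — below 100 °C, confirming all the steam condensed.

T_f ≈ 13.5 °C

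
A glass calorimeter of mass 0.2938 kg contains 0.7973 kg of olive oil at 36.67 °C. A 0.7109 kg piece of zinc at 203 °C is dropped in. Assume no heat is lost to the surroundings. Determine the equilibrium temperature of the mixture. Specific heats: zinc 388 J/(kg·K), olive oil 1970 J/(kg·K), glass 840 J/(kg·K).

T_f ≈ 58.6 °C

Energy conservation, ΣQ = 0:
0.7109·388·(T − 203) + 0.7973·1970·(T − 36.67) + 0.2938·840·(T − 36.67) = 0
(275.83 + 1570.7 + 246.79) T = 275.83·203 + 1570.7·36.67 + 246.79·36.67
T = 122640/2093.3 ≈ 58.59 °C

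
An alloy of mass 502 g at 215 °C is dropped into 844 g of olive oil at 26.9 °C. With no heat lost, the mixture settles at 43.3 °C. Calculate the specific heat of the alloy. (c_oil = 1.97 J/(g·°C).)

c ≈ 0.316 J/(g·°C)

m_s c (T_s − T_f) = m_oil c_oil (T_f − T_0):
502×c×(215 − 43.3) = 844×1.97×(43.3 − 26.9)
86193 c = 27268  ⇒  c ≈ 0.3164 J/(g·°C)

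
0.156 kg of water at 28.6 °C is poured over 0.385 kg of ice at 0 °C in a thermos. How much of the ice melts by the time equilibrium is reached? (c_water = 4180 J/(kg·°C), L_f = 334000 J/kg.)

m_melted ≈ 0.0558 kg

Heat available from the water dropping to 0 °C: 0.156×4180×28.6 = 18649 J.
Melting all 0.385 kg of ice would need 0.385×334000 = 128590 J.
That's not enough to melt it all — equilibrium is at 0 °C with ice remaining.
Mass melted = 18649/334000 ≈ 0.05584 kg.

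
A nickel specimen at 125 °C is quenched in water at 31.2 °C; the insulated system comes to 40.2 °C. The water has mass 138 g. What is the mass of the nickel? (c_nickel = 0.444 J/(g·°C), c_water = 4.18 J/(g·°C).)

m ≈ 138 g

Heat lost by the nickel = heat gained by the water:
m×0.444×(125 − 40.2) = 138×4.18×(40.2 − 31.2)
37.65 m = 5191.6  ⇒  m ≈ 137.9 g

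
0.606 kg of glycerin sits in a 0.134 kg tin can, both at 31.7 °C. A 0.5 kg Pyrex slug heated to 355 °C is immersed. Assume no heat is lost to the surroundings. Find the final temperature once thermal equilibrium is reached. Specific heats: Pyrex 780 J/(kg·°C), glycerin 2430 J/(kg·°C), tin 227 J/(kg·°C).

T_f ≈ 98.3 °C

Taking heat into each body as positive, Σ m c ΔT = 0:
0.5·780·(T − 355) + 0.606·2430·(T − 31.7) + 0.134·227·(T − 31.7) = 0
390(T − 355) + 1472.6(T − 31.7) + 30.42(T − 31.7) = 0
(390 + 1472.6 + 30.42) T = 390·355 + 1472.6·31.7 + 30.42·31.7
T = 186095 / 1893 = 98.3 °C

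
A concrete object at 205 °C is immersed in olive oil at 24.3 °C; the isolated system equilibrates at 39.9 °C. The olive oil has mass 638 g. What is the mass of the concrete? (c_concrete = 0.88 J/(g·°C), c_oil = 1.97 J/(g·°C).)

m ≈ 135 g

Energy conservation, ΣQ = 0:
m·0.88·(39.9 − 205) + 638·1.97·(39.9 − 24.3) = 0
-145.29 m = -19607
m = -19607/-145.29 ≈ 135 g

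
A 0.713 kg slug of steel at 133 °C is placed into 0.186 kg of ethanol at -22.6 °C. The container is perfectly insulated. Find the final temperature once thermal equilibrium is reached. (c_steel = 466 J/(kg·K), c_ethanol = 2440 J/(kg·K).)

T_f is the heat-capacity-weighted average of the initial temperatures:
T_f = (332.26*133 + 453.84*(-22.6)) / (332.26 + 453.84)
    = 33934 / 786.1 ≈ 43.17 °C

T_f ≈ 43.2 °C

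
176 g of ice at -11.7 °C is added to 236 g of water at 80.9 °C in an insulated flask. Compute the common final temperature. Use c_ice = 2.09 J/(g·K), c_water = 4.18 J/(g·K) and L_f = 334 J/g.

Let T be the final temperature. ΣQ_i = 0:
ice -11.7→0 °C: 176·2.09·11.7 = 4303.7
  fusion: m_ice L_f = 176·334 = 58784
  warm the meltwater: 735.68 T
  water: 986.48(T − 80.9)
1722.2 T = 79806 − 63088 = 16719
T ≈ 9.71 °C. Since T > 0 °C, the all-ice-melts assumption holds.

T_f ≈ 9.7 °C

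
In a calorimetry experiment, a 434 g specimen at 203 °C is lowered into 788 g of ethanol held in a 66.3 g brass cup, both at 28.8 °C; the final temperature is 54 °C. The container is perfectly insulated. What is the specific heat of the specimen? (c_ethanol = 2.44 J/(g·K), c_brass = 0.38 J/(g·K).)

c ≈ 0.759 J/(g·K)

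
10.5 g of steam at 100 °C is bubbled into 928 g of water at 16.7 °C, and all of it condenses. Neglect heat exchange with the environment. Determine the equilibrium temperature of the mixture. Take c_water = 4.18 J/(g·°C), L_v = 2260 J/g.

T_f ≈ 23.7 °C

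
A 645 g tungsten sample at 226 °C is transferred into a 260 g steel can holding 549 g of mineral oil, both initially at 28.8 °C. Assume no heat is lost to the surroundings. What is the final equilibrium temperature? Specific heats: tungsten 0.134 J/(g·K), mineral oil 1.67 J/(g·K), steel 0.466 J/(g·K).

T_f ≈ 44.0 °C

Taking heat into each body as positive, Σ m c ΔT = 0:
645*0.134*(T − 226) + 549*1.67*(T − 28.8) + 260*0.466*(T − 28.8) = 0
86.43(T − 226) + 916.83(T − 28.8) + 121.16(T − 28.8) = 0
1124.4 T = 49427
T ≈ 43.96 °C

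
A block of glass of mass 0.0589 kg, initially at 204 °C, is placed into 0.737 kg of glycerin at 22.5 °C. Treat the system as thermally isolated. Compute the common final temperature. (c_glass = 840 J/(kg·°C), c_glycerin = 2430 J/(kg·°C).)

T_f ≈ 27.4 °C

Let T be the final temperature. ΣQ_i = 0:
0.0589·840·(T − 204) + 0.737·2430·(T − 22.5) = 0
49.48(T − 204) + 1790.9(T − 22.5) = 0
(49.48 + 1790.9) T = 49.48·204 + 1790.9·22.5
T ≈ 27.38 °C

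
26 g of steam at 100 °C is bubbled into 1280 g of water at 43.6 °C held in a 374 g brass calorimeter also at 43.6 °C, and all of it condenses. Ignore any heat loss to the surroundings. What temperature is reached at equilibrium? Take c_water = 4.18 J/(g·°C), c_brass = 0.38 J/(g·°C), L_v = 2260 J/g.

Sum of m c ΔT and latent-heat terms is zero:
condense steam: −26×2260 = −58760; condensed water 100 °C→T: 108.68(T − 100); water warms: 1280×4.18×(T − 43.6) = 5350.4(T − 43.6); brass cup: 374×0.38×(T − 43.6) = 142.12(T − 43.6)
5601.2 T = 58760 + 10868 + 239474 = 309102
T ≈ 55.18 °C (< 100 °C, so full condensation is consistent).

T_f ≈ 55.2 °C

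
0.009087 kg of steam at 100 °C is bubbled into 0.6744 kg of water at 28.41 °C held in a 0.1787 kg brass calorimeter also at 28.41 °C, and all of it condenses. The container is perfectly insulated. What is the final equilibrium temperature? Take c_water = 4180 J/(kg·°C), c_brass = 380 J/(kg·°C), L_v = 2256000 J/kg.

Setting the total heat transfer to zero:
steam→water at 100 °C releases m L_v = 0.009087·2256000 = 20500; condensed water 100 °C→T: 37.98(T − 100); water warms: 0.6744·4180·(T − 28.41) = 2819(T − 28.41); cup: 67.91(T − 28.41)
2924.9 T = 20500 + 3798.4 + 82017 = 106315
T ≈ 36.35 °C, under the boiling point, so the assumption holds.

T_f ≈ 36.3 °C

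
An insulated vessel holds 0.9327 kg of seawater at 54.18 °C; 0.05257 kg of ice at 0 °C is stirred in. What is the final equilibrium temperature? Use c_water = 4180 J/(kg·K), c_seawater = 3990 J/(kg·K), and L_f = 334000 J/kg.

Conservation of energy gives ΣQ = 0:
latent heat to melt: 0.05257×334000 = 17558
  meltwater 0→T: 0.05257×4180×T = 219.74 T
  seawater: 3721.5(T − 54.18)
3941.2 T = 201629 − 17558 = 184071
T ≈ 46.70 °C (positive, so assuming full melt was valid).

T_f ≈ 46.7 °C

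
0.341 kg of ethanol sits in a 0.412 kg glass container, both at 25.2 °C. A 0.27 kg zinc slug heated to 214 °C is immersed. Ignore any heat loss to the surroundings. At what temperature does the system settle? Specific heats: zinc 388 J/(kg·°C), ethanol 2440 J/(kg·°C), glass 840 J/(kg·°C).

With ΣQ=0 the equilibrium temperature is the m·c-weighted mean:
T_f = (104.76*214 + 832.04*25.2 + 346.08*25.2) / (104.76 + 832.04 + 346.08)
    = 52107 / 1282.9 ≈ 40.62 °C

T_f ≈ 40.6 °C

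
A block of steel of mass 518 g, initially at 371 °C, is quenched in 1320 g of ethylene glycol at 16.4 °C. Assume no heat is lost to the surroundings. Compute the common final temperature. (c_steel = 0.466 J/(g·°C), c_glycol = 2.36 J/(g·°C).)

Heat lost by the steel equals heat gained by the glycol:
518·0.466·(371 − T) = 1320·2.36·(T − 16.4)
241.39(371 − T) = 3115.2(T − 16.4)
3356.6 T = 140644  ⇒  T ≈ 41.90 °C

T_f ≈ 41.9 °C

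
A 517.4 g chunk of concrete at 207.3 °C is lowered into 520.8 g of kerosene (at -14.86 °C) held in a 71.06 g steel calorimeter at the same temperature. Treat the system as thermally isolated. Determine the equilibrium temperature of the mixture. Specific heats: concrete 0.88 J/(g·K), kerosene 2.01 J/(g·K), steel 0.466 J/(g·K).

T_f ≈ 51.0 °C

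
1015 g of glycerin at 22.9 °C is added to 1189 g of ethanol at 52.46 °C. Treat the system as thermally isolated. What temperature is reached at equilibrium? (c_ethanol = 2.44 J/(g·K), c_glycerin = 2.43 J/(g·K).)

Energy conservation, ΣQ = 0:
1189·2.44·(T − 52.46) + 1015·2.43·(T − 22.9) = 0
(2901.2 + 2466.5) T = 2901.2·52.46 + 2466.5·22.9
T = 208677 / 5367.6 = 38.9 °C

T_f ≈ 38.9 °C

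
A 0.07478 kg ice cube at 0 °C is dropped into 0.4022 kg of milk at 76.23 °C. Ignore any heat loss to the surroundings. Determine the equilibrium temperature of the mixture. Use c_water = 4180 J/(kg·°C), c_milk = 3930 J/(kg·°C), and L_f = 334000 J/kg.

T_f ≈ 50.5 °C

Net heat exchanged in the isolated system is zero:
latent heat to melt: 0.07478·334000 = 24977
  warm the meltwater: 312.58 T
  milk cools: 0.4022·3930·(T − 76.23) = 1580.6(T − 76.23)
1893.2 T = 120493 − 24977 = 95516
T ≈ 50.45 °C — above 0 °C, consistent with complete melting.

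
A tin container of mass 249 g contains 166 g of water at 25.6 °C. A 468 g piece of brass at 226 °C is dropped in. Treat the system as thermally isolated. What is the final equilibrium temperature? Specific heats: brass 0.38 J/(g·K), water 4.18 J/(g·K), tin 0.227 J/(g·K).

T_f ≈ 64.0 °C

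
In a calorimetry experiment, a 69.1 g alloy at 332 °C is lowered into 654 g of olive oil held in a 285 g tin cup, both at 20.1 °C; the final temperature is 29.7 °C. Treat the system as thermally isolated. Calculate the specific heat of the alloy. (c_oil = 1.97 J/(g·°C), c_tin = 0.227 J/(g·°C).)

c ≈ 0.622 J/(g·°C)

Net heat exchanged in the isolated system is zero:
69.1×c×(29.7 − 332) + 654×1.97×(29.7 − 20.1) + 285×0.227×(29.7 − 20.1) = 0
-20889 c = -12990
c = -12990/-20889 ≈ 0.6218 J/(g·°C)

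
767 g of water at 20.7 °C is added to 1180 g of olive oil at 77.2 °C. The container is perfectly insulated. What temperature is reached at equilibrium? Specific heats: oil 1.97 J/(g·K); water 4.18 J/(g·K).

Taking heat into each body as positive, Σ m c ΔT = 0:
1180·1.97·(T − 77.2) + 767·4.18·(T − 20.7) = 0
2324.6(T − 77.2) + 3206.1(T − 20.7) = 0
(2324.6 + 3206.1) T = 2324.6·77.2 + 3206.1·20.7
T ≈ 44.45 °C

T_f ≈ 44.4 °C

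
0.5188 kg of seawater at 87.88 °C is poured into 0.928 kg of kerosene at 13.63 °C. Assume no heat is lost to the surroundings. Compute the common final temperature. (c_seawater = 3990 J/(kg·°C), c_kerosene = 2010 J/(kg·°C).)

Set heat shed by the hot body equal to heat absorbed by the cold body:
0.5188*3990*(87.88 − T) = 0.928*2010*(T − 13.63)
2070(87.88 − T) = 1865.3(T − 13.63)
3935.3 T = 207336  ⇒  T ≈ 52.69 °C

T_f ≈ 52.7 °C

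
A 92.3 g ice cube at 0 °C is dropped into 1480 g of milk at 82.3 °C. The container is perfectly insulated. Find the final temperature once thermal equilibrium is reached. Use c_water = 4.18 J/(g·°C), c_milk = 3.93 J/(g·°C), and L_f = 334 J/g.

T_f ≈ 72.2 °C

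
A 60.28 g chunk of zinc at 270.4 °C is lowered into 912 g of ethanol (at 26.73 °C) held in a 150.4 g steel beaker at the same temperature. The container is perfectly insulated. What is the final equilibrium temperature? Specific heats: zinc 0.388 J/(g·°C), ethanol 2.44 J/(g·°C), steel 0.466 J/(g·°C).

Net heat exchanged in the isolated system is zero:
60.28×0.388×(T − 270.4) + 912×2.44×(T − 26.73) + 150.4×0.466×(T − 26.73) = 0
(23.39 + 2225.3 + 70.09) T = 23.39×270.4 + 2225.3×26.73 + 70.09×26.73
T = 67679/2318.8 ≈ 29.19 °C

T_f ≈ 29.2 °C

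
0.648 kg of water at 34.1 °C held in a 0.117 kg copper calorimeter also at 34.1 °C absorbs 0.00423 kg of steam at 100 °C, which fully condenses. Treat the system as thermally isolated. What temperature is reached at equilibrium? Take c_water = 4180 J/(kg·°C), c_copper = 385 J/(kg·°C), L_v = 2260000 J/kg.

Net heat exchanged in the isolated system is zero:
steam→water at 100 °C releases m L_v = 0.00423×2260000 = 9559.8
  condensed water 100 °C→T: 17.68(T − 100)
  original water: 2708.6(T − 34.1)
  copper cup: 0.117×385×(T − 34.1) = 45.05(T − 34.1)
2771.4 T = 9559.8 + 1768.1 + 93901 = 105229
T ≈ 37.97 °C (< 100 °C, so full condensation is consistent).

T_f ≈ 38.0 °C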